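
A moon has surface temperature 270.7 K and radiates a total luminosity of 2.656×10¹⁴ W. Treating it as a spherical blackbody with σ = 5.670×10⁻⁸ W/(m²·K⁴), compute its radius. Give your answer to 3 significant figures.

R ≈ 2.63×10⁵ m

L = 4πR²σT⁴ ⇒ R = √(L/(4πσT⁴)).
σT⁴ = 304.464 W/m², so R = √(2.656×10¹⁴/(4π×304.464)) = 2.63×10⁵ m.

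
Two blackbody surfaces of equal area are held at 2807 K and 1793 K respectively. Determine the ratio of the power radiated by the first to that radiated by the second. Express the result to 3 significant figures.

P₁/P₂ ≈ 6.01

With equal areas, P₁/P₂ = (T₁/T₂)⁴ = (2807/1793)⁴ = 6.01.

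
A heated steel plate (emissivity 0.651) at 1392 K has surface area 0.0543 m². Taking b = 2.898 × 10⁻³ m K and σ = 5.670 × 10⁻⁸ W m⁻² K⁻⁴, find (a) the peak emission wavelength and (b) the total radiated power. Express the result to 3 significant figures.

λ_max ≈ 2.08 μm; P ≈ 7.53×10³ W

(a) λ_max = b/T = 2.898×10⁻³/1392 = 2.082×10⁻⁶ m = 2.08 μm.
Area A = 0.0543 m².
(b) P = εσAT⁴ = 0.651×5.670×10⁻⁸×0.0543×(1392)⁴ = 7.53×10³ W.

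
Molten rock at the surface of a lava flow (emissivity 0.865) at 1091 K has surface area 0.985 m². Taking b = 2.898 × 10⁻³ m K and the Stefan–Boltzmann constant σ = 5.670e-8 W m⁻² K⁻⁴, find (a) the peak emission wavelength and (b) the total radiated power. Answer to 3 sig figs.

λ_max ≈ 2.66 μm; P ≈ 6.84×10⁴ W

(a) λ_max = b/T = 2.898×10⁻³/1091 = 2.656×10⁻⁶ m = 2.66 μm.
Area A = 0.985 m².
(b) P = εσAT⁴ = 0.865×5.670×10⁻⁸×0.985×(1091)⁴ = 6.84×10⁴ W.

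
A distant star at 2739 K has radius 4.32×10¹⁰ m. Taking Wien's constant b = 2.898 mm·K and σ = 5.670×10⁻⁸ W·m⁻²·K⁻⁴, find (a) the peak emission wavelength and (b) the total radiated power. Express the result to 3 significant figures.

(a) λ_max = b/T = 2.898×10⁻³/2739 = 1.058×10⁻⁶ m = 1.06 μm.
Surface area A = 4πR² = 4π(4.32×10¹⁰ m)² = 2.34519×10²² m².
(b) P = σAT⁴ = 5.670×10⁻⁸×2.34519×10²²×(2739)⁴ = 7.48×10²⁸ W.

λ_max ≈ 1.06 μm; P ≈ 7.48×10²⁸ W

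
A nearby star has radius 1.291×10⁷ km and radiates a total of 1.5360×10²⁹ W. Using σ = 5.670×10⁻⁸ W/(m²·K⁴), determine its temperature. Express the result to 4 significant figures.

T ≈ 5997 K

Surface area A = 4πR² = 4π(1.291×10¹⁰ m)² = 2.09441×10²¹ m².
P = σAT⁴ ⇒ T = (P/(σA))^(1/4) = (1.5360×10²⁹/(5.670×10⁻⁸×2.09441×10²¹))^(1/4) = 5997 K.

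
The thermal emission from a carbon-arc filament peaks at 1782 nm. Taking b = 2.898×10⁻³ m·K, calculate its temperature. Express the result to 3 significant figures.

T ≈ 1.63×10³ K

Wien's law gives T = b/λ_max = (2.898×10⁻³ m·K)/(1.782×10⁻⁶ m) = 1.63×10³ K.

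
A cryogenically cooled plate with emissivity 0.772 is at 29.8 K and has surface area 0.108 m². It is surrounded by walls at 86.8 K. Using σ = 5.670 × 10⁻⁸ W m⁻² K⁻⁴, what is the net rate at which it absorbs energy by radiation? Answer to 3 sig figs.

Net gain ≈ 0.265 W

Area A = 0.108 m².
Net radiated power P_net = εσA(T⁴ − T₀⁴) = 0.772×5.670×10⁻⁸×0.108×(29.8⁴ − 86.8⁴).
T⁴ − T₀⁴ = 7.88615×10⁵ − 5.67648×10⁷ = -5.59762×10⁷ K⁴, so P_net = -0.265 W — negative, meaning a net gain of 0.265 W.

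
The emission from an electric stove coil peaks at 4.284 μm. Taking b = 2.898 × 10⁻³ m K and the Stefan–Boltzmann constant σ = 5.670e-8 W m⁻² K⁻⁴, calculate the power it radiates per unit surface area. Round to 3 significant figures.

I ≈ 1.19×10⁴ W/m²

Wien's law: T = b/λ_max = 2.898×10⁻³/4.284×10⁻⁶ = 676.471 K.
Then I = σT⁴ = 5.670×10⁻⁸×(676.471)⁴ = 1.19×10⁴ W/m².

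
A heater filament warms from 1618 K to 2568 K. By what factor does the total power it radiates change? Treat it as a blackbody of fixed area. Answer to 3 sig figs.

P ∝ T⁴, so P₂/P₁ = (T₂/T₁)⁴ = (2568/1618)⁴ = (1.58714)⁴ = 6.35.

P₂/P₁ ≈ 6.35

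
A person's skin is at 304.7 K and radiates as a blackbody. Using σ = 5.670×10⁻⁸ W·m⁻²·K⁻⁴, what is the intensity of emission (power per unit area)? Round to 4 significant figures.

Stefan–Boltzmann: I = σT⁴ = 5.670×10⁻⁸ × (304.7)⁴ = 488.7 W/m².

I ≈ 488.7 W/m²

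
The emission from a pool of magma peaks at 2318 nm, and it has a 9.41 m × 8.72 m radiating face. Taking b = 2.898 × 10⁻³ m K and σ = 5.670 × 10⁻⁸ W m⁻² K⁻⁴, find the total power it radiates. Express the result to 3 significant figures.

P ≈ 1.14×10⁷ W

Wien's law: T = b/λ_max = 2.898×10⁻³/2.318×10⁻⁶ = 1250.22 K.
Area A = 9.41 × 8.72 = 82.0552 m².
Then P = σAT⁴ = 5.670×10⁻⁸×82.0552×(1250.22)⁴ = 1.14×10⁷ W.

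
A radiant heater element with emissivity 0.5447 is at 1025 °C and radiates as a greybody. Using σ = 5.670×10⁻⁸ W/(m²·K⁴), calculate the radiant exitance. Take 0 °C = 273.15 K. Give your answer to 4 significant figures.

I ≈ 8.771×10⁴ W/m²

T = 1025 °C + 273.15 = 1298.15 K.
Stefan–Boltzmann: I = εσT⁴ = 0.5447 × 5.670×10⁻⁸ × (1298.15)⁴ = 8.771×10⁴ W/m².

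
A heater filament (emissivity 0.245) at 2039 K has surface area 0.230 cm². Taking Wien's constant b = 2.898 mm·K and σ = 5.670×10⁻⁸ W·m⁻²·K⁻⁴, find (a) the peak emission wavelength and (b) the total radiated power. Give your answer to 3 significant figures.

λ_max ≈ 1.42 μm; P ≈ 5.52 W

(a) λ_max = b/T = 2.898×10⁻³/2039 = 1.421×10⁻⁶ m = 1.42 μm.
Area A = 0.230 cm² = 2.30×10⁻⁵ m².
(b) P = εσAT⁴ = 0.245×5.670×10⁻⁸×2.30×10⁻⁵×(2039)⁴ = 5.52 W.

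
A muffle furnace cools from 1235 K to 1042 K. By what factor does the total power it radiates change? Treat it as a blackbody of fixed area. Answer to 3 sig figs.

P₂/P₁ ≈ 0.507

P ∝ T⁴, so P₂/P₁ = (T₂/T₁)⁴ = (1042/1235)⁴ = (0.843725)⁴ = 0.507.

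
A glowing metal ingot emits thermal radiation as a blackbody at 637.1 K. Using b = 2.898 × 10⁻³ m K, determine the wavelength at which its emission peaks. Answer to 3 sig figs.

λ_max ≈ 4.55 μm

Wien's displacement law: λ_max = b/T = (2.898×10⁻³ m·K)/(637.1 K) = 4.549×10⁻⁶ m.
That is 4.55 μm, in the infrared range.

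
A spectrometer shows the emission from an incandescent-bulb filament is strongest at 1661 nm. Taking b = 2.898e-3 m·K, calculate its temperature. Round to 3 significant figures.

T ≈ 1.74×10³ K

Wien's law gives T = b/λ_max = (2.898×10⁻³ m·K)/(1.661×10⁻⁶ m) = 1.74×10³ K.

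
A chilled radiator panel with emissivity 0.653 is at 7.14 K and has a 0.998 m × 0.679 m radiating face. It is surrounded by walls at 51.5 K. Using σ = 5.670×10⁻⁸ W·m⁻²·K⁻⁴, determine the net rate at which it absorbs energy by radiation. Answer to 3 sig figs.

Net gain ≈ 0.176 W

Area A = 0.998 × 0.679 = 0.677642 m².
Net radiated power P_net = εσA(T⁴ − T₀⁴) = 0.653×5.670×10⁻⁸×0.677642×(7.14⁴ − 51.5⁴).
T⁴ − T₀⁴ = 2598.92 − 7.03443×10⁶ = -7.03183×10⁶ K⁴, so P_net = -0.176 W — negative, meaning a net gain of 0.176 W.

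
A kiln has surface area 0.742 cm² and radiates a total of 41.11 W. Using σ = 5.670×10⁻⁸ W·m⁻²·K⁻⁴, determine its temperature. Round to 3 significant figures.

T ≈ 1.77×10³ K

Area A = 0.742 cm² = 7.42×10⁻⁵ m².
P = σAT⁴ ⇒ T = (P/(σA))^(1/4) = (41.11/(5.670×10⁻⁸×7.42×10⁻⁵))^(1/4) = 1.77×10³ K.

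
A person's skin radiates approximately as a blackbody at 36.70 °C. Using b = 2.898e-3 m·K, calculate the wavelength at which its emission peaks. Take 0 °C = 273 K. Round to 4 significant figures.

T = 36.70 °C + 273 = 309.70 K.
Wien's displacement law: λ_max = b/T = (2.898×10⁻³ m·K)/(309.70 K) = 9.3574×10⁻⁶ m.
That is 9.357 μm, in the infrared range.

λ_max ≈ 9.357 μm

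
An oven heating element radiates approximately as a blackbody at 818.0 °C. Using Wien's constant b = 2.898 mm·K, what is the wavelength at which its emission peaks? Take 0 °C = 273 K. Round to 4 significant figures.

λ_max ≈ 2.656 μm

T = 818.0 °C + 273 = 1091.0 K.
Wien's displacement law: λ_max = b/T = (2.898×10⁻³ m·K)/(1091.0 K) = 2.6563×10⁻⁶ m.
That is 2.656 μm, in the infrared range.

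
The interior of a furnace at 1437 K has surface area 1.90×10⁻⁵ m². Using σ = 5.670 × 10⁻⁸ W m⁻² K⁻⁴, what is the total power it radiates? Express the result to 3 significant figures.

P ≈ 4.59 W

Area A = 1.90×10⁻⁵ m².
P = σAT⁴ = 5.670×10⁻⁸ × 1.90×10⁻⁵ × (1437)⁴ = 4.59 W.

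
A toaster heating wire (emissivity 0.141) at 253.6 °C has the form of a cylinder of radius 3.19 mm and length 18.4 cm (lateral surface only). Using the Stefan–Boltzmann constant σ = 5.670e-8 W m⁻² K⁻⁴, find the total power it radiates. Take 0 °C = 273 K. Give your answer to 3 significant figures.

T = 253.6 °C + 273 = 526.6 K.
Lateral area A = 2πrL = 2π×3.19×10⁻³×0.184 = 3.68798×10⁻³ m².
P = εσAT⁴ = 0.141 × 5.670×10⁻⁸ × 3.68798×10⁻³ × (526.6)⁴ = 2.27 W.

P ≈ 2.27 W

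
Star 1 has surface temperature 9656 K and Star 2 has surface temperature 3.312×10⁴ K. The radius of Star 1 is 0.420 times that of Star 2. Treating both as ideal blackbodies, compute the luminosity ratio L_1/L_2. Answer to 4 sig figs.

L ∝ R²T⁴, so L_1/L_2 = (R_1/R_2)²(T_1/T_2)⁴ = (0.420)² × (9656/3.312×10⁴)⁴ = 0.1764 × 7.22483×10⁻³ = 1.274×10⁻³.

L_1/L_2 ≈ 1.274×10⁻³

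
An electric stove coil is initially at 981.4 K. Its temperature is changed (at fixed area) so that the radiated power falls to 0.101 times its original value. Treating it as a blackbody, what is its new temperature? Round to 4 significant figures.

P ∝ T⁴, so T₂/T₁ = (P₂/P₁)^(1/4) = (0.101)^(1/4) = 0.563742.
T₂ = 981.4 × 0.563742 = 553.3 K.

T₂ ≈ 553.3 K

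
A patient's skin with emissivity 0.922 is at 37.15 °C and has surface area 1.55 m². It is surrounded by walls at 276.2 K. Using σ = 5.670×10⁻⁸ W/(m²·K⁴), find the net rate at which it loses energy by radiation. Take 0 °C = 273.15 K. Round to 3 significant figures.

T = 37.15 °C + 273.15 = 310.30 K.
Area A = 1.55 m².
Net radiated power P_net = εσA(T⁴ − T₀⁴) = 0.922×5.670×10⁻⁸×1.55×(310.30⁴ − 276.2⁴).
T⁴ − T₀⁴ = 9.27101×10⁹ − 5.81962×10⁹ = 3.45139×10⁹ K⁴, so P_net = 280 W.

Net loss ≈ 280 W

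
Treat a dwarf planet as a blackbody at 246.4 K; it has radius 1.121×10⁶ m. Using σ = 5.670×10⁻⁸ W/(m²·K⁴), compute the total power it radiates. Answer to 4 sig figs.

P ≈ 3.300×10¹⁵ W

Surface area A = 4πR² = 4π(1.121×10⁶ m)² = 1.57914×10¹³ m².
P = σAT⁴ = 5.670×10⁻⁸ × 1.57914×10¹³ × (246.4)⁴ = 3.300×10¹⁵ W.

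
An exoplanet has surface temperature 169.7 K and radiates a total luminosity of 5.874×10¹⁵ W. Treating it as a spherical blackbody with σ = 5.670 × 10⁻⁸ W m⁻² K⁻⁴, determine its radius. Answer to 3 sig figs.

L = 4πR²σT⁴ ⇒ R = √(L/(4πσT⁴)).
σT⁴ = 47.0230 W/m², so R = √(5.874×10¹⁵/(4π×47.0230)) = 3.15×10⁶ m.

R ≈ 3.15×10⁶ m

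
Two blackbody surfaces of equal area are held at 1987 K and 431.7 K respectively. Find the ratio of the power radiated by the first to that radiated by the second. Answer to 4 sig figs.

P₁/P₂ ≈ 448.8

With equal areas, P₁/P₂ = (T₁/T₂)⁴ = (1987/431.7)⁴ = 448.8.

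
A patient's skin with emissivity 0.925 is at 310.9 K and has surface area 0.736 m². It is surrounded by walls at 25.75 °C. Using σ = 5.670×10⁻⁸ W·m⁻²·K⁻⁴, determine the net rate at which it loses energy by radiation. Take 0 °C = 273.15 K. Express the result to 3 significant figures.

Net loss ≈ 52.5 W

Surroundings: T = 25.75 °C + 273.15 = 298.90 K.
Area A = 0.736 m².
Net radiated power P_net = εσA(T⁴ − T₀⁴) = 0.925×5.670×10⁻⁸×0.736×(310.9⁴ − 298.90⁴).
T⁴ − T₀⁴ = 9.34293×10⁹ − 7.98185×10⁹ = 1.36108×10⁹ K⁴, so P_net = 52.5 W.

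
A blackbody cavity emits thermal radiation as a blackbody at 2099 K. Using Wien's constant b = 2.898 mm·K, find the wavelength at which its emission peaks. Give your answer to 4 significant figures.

λ_max ≈ 1381 nm

Wien's displacement law: λ_max = b/T = (2.898×10⁻³ m·K)/(2099 K) = 1.3807×10⁻⁶ m.
That is 1381 nm, in the infrared range.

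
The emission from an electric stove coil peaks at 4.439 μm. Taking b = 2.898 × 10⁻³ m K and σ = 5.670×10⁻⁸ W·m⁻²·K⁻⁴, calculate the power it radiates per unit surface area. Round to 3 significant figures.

I ≈ 1.03×10⁴ W/m²

Wien's law: T = b/λ_max = 2.898×10⁻³/4.439×10⁻⁶ = 652.850 K.
Then I = σT⁴ = 5.670×10⁻⁸×(652.850)⁴ = 1.03×10⁴ W/m².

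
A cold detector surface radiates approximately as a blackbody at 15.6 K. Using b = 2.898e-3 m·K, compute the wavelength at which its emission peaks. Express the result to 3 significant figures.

λ_max ≈ 186 μm

Wien's displacement law: λ_max = b/T = (2.898×10⁻³ m·K)/(15.6 K) = 1.858×10⁻⁴ m.
That is 186 μm, in the infrared range.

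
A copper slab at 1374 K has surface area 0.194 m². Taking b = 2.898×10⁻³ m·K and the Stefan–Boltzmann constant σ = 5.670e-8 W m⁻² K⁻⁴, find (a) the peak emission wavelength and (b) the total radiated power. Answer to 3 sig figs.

λ_max ≈ 2.11×10³ nm; P ≈ 3.92×10⁴ W

(a) λ_max = b/T = 2.898×10⁻³/1374 = 2.109×10⁻⁶ m = 2.11×10³ nm.
Area A = 0.194 m².
(b) P = σAT⁴ = 5.670×10⁻⁸×0.194×(1374)⁴ = 3.92×10⁴ W.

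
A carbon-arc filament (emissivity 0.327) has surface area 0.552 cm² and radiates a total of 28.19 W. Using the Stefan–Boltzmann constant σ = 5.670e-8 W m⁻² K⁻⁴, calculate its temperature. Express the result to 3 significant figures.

T ≈ 2.29×10³ K

Area A = 0.552 cm² = 5.52×10⁻⁵ m².
P = εσAT⁴ ⇒ T = (P/(εσA))^(1/4) = (28.19/(0.327×5.670×10⁻⁸×5.52×10⁻⁵))^(1/4) = 2.29×10³ K.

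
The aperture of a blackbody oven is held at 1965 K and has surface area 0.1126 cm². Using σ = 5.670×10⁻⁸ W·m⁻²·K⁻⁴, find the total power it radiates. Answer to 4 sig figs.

Area A = 0.1126 cm² = 1.126×10⁻⁵ m².
P = σAT⁴ = 5.670×10⁻⁸ × 1.126×10⁻⁵ × (1965)⁴ = 9.519 W.

P ≈ 9.519 W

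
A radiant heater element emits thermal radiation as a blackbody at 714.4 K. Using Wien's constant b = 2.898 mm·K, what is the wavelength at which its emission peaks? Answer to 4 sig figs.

λ_max ≈ 4.057 μm

Wien's displacement law: λ_max = b/T = (2.898×10⁻³ m·K)/(714.4 K) = 4.0566×10⁻⁶ m.
That is 4.057 μm, in the infrared range.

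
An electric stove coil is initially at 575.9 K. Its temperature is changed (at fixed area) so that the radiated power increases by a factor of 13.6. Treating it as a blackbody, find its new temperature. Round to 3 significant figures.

T₂ ≈ 1.11×10³ K

P ∝ T⁴, so T₂/T₁ = (P₂/P₁)^(1/4) = (13.6)^(1/4) = 1.92037.
T₂ = 575.9 × 1.92037 = 1.11×10³ K.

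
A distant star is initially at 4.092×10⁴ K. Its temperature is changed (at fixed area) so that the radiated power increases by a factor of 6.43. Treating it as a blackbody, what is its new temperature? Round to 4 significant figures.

P ∝ T⁴, so T₂/T₁ = (P₂/P₁)^(1/4) = (6.43)^(1/4) = 1.59240.
T₂ = 4.092×10⁴ × 1.59240 = 6.516×10⁴ K.

T₂ ≈ 6.516×10⁴ K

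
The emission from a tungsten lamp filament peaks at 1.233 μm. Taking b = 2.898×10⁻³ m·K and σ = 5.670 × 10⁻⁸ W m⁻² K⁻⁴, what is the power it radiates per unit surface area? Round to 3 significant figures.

Wien's law: T = b/λ_max = 2.898×10⁻³/1.233×10⁻⁶ = 2350.36 K.
Then I = σT⁴ = 5.670×10⁻⁸×(2350.36)⁴ = 1.73×10⁶ W/m².

I ≈ 1.73×10⁶ W/m²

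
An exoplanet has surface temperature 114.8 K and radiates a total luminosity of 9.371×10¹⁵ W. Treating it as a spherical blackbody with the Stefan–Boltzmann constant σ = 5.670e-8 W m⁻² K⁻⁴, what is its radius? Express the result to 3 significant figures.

L = 4πR²σT⁴ ⇒ R = √(L/(4πσT⁴)).
σT⁴ = 9.84806 W/m², so R = √(9.371×10¹⁵/(4π×9.84806)) = 8.70×10⁶ m.

R ≈ 8.70×10⁶ m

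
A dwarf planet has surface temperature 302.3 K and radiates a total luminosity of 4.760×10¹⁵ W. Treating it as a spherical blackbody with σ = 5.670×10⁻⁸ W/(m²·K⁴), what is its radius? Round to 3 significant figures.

L = 4πR²σT⁴ ⇒ R = √(L/(4πσT⁴)).
σT⁴ = 473.517 W/m², so R = √(4.760×10¹⁵/(4π×473.517)) = 8.94×10⁵ m.

R ≈ 8.94×10⁵ m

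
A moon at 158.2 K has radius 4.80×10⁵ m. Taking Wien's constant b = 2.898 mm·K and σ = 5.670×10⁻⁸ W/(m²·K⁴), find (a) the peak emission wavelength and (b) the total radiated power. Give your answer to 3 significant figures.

λ_max ≈ 18.3 μm; P ≈ 1.03×10¹⁴ W

(a) λ_max = b/T = 2.898×10⁻³/158.2 = 1.832×10⁻⁵ m = 18.3 μm.
Surface area A = 4πR² = 4π(4.80×10⁵ m)² = 2.89529×10¹² m².
(b) P = σAT⁴ = 5.670×10⁻⁸×2.89529×10¹²×(158.2)⁴ = 1.03×10¹⁴ W.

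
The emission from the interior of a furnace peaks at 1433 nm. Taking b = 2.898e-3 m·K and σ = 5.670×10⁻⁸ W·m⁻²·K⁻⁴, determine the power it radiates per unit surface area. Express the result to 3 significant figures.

I ≈ 9.48×10⁵ W/m²

Wien's law: T = b/λ_max = 2.898×10⁻³/1.433×10⁻⁶ = 2022.33 K.
Then I = σT⁴ = 5.670×10⁻⁸×(2022.33)⁴ = 9.48×10⁵ W/m².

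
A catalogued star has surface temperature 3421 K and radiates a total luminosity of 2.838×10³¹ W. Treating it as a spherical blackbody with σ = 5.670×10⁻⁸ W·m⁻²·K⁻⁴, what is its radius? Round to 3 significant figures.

R ≈ 5.39×10¹¹ m

L = 4πR²σT⁴ ⇒ R = √(L/(4πσT⁴)).
σT⁴ = 7.76596×10⁶ W/m², so R = √(2.838×10³¹/(4π×7.76596×10⁶)) = 5.39×10¹¹ m.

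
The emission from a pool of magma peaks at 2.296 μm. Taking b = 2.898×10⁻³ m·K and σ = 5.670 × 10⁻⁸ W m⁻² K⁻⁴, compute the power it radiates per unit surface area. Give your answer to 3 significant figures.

I ≈ 1.44×10⁵ W/m²

Wien's law: T = b/λ_max = 2.898×10⁻³/2.296×10⁻⁶ = 1262.20 K.
Then I = σT⁴ = 5.670×10⁻⁸×(1262.20)⁴ = 1.44×10⁵ W/m².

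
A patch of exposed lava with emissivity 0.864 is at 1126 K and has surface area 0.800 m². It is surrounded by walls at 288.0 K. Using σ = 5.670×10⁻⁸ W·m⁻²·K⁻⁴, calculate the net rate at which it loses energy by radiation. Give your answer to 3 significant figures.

Net loss ≈ 6.27×10⁴ W

Area A = 0.800 m².
Net radiated power P_net = εσA(T⁴ − T₀⁴) = 0.864×5.670×10⁻⁸×0.800×(1126⁴ − 288.0⁴).
T⁴ − T₀⁴ = 1.60751×10¹² − 6.87971×10⁹ = 1.60063×10¹² K⁴, so P_net = 6.27×10⁴ W.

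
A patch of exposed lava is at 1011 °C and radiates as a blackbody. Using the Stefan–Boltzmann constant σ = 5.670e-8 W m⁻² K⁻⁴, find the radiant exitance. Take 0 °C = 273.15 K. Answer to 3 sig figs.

T = 1011 °C + 273.15 = 1284.15 K.
Stefan–Boltzmann: I = σT⁴ = 5.670×10⁻⁸ × (1284.15)⁴ = 1.54×10⁵ W/m².

I ≈ 1.54×10⁵ W/m²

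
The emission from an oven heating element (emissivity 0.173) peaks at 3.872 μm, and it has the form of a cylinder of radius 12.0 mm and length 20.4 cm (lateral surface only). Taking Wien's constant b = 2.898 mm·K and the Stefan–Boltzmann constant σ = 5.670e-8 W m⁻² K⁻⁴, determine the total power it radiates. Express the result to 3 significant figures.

P ≈ 47.3 W

Wien's law: T = b/λ_max = 2.898×10⁻³/3.872×10⁻⁶ = 748.450 K.
Lateral area A = 2πrL = 2π×0.0120×0.204 = 0.0153812 m².
Then P = εσAT⁴ = 0.173×5.670×10⁻⁸×0.0153812×(748.450)⁴ = 47.3 W.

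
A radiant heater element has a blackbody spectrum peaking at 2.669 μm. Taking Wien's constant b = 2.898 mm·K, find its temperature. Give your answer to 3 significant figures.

Wien's law gives T = b/λ_max = (2.898×10⁻³ m·K)/(2.669×10⁻⁶ m) = 1.09×10³ K.

T ≈ 1.09×10³ K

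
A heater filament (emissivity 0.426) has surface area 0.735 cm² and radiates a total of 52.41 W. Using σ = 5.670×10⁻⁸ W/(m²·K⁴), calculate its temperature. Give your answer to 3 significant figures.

T ≈ 2.33×10³ K

Area A = 0.735 cm² = 7.35×10⁻⁵ m².
P = εσAT⁴ ⇒ T = (P/(εσA))^(1/4) = (52.41/(0.426×5.670×10⁻⁸×7.35×10⁻⁵))^(1/4) = 2.33×10³ K.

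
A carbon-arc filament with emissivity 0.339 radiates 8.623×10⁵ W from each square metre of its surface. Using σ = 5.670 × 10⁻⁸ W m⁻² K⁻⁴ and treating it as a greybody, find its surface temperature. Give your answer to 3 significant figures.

T ≈ 2.59×10³ K

I = εσT⁴, so T = (I/εσ)^(1/4) = (8.623×10⁵/(0.339×5.670×10⁻⁸))^(1/4) = 2.59×10³ K.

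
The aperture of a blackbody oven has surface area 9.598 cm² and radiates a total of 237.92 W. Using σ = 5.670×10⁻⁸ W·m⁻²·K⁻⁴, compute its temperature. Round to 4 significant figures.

T ≈ 1446 K

Area A = 9.598 cm² = 9.598×10⁻⁴ m².
P = σAT⁴ ⇒ T = (P/(σA))^(1/4) = (237.92/(5.670×10⁻⁸×9.598×10⁻⁴))^(1/4) = 1446 K.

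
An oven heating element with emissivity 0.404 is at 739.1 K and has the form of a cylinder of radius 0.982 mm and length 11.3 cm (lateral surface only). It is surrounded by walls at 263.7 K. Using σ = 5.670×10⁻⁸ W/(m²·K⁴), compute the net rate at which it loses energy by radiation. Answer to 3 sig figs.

Net loss ≈ 4.69 W

Lateral area A = 2πrL = 2π×9.82×10⁻⁴×0.113 = 6.97220×10⁻⁴ m².
Net radiated power P_net = εσA(T⁴ − T₀⁴) = 0.404×5.670×10⁻⁸×6.97220×10⁻⁴×(739.1⁴ − 263.7⁴).
T⁴ − T₀⁴ = 2.98410×10¹¹ − 4.83549×10⁹ = 2.93575×10¹¹ K⁴, so P_net = 4.69 W.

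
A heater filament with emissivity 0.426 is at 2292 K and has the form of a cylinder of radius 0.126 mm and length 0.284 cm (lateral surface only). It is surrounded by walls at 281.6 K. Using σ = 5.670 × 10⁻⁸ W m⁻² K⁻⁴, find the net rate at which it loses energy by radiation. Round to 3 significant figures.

Net loss ≈ 1.50 W

Lateral area A = 2πrL = 2π×1.26×10⁻⁴×2.84×10⁻³ = 2.24838×10⁻⁶ m².
Net radiated power P_net = εσA(T⁴ − T₀⁴) = 0.426×5.670×10⁻⁸×2.24838×10⁻⁶×(2292⁴ − 281.6⁴).
T⁴ − T₀⁴ = 2.75968×10¹³ − 6.28826×10⁹ = 2.75905×10¹³ K⁴, so P_net = 1.50 W.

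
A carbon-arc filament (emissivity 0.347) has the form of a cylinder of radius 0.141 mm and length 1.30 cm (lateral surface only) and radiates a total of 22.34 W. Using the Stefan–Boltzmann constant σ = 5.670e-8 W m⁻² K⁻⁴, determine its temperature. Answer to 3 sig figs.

Lateral area A = 2πrL = 2π×1.41×10⁻⁴×0.0130 = 1.15171×10⁻⁵ m².
P = εσAT⁴ ⇒ T = (P/(εσA))^(1/4) = (22.34/(0.347×5.670×10⁻⁸×1.15171×10⁻⁵))^(1/4) = 3.15×10³ K.

T ≈ 3.15×10³ K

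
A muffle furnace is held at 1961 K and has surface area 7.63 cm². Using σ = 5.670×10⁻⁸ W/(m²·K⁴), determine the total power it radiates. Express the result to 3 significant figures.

P ≈ 640 W

Area A = 7.63 cm² = 7.63×10⁻⁴ m².
P = σAT⁴ = 5.670×10⁻⁸ × 7.63×10⁻⁴ × (1961)⁴ = 640 W.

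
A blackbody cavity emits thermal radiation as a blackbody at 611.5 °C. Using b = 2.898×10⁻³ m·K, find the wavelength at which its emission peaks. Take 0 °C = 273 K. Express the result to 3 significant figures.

λ_max ≈ 3.28 μm

T = 611.5 °C + 273 = 884.5 K.
Wien's displacement law: λ_max = b/T = (2.898×10⁻³ m·K)/(884.5 K) = 3.276×10⁻⁶ m.
That is 3.28 μm, in the infrared range.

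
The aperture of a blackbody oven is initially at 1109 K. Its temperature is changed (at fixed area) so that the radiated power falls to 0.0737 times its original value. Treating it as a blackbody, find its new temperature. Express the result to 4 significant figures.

T₂ ≈ 577.8 K

P ∝ T⁴, so T₂/T₁ = (P₂/P₁)^(1/4) = (0.0737)^(1/4) = 0.521035.
T₂ = 1109 × 0.521035 = 577.8 K.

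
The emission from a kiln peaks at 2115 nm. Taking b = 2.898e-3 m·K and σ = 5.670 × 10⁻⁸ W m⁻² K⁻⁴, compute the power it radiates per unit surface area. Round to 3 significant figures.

I ≈ 2.00×10⁵ W/m²

Wien's law: T = b/λ_max = 2.898×10⁻³/2.115×10⁻⁶ = 1370.21 K.
Then I = σT⁴ = 5.670×10⁻⁸×(1370.21)⁴ = 2.00×10⁵ W/m².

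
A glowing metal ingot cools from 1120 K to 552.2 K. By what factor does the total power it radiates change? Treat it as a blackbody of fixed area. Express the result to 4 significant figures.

P ∝ T⁴, so P₂/P₁ = (T₂/T₁)⁴ = (552.2/1120)⁴ = (0.493036)⁴ = 0.05909.

P₂/P₁ ≈ 0.05909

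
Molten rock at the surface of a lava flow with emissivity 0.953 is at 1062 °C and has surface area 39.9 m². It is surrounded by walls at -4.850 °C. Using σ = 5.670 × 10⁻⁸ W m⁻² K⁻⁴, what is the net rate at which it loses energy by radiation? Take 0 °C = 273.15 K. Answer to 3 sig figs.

Net loss ≈ 6.84×10⁶ W

T = 1062 °C + 273.15 = 1335.15 K.
Surroundings: T = -4.850 °C + 273.15 = 268.300 K.
Area A = 39.9 m².
Net radiated power P_net = εσA(T⁴ − T₀⁴) = 0.953×5.670×10⁻⁸×39.9×(1335.15⁴ − 268.300⁴).
T⁴ − T₀⁴ = 3.17775×10¹² − 5.18182×10⁹ = 3.17257×10¹² K⁴, so P_net = 6.84×10⁶ W.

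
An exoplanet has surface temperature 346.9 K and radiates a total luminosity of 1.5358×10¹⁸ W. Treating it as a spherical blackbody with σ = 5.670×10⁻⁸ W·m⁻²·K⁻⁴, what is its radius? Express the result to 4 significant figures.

L = 4πR²σT⁴ ⇒ R = √(L/(4πσT⁴)).
σT⁴ = 821.108 W/m², so R = √(1.5358×10¹⁸/(4π×821.108)) = 1.220×10⁷ m.

R ≈ 1.220×10⁷ m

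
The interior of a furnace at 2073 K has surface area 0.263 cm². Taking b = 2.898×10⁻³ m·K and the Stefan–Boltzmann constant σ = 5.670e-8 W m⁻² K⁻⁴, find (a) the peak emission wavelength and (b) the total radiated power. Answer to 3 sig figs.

λ_max ≈ 1.40×10³ nm; P ≈ 27.5 W

(a) λ_max = b/T = 2.898×10⁻³/2073 = 1.398×10⁻⁶ m = 1.40×10³ nm.
Area A = 0.263 cm² = 2.63×10⁻⁵ m².
(b) P = σAT⁴ = 5.670×10⁻⁸×2.63×10⁻⁵×(2073)⁴ = 27.5 W.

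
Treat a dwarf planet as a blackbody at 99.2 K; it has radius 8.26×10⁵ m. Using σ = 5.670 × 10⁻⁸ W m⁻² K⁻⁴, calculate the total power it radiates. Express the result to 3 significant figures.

P ≈ 4.71×10¹³ W

Surface area A = 4πR² = 4π(8.26×10⁵ m)² = 8.57373×10¹² m².
P = σAT⁴ = 5.670×10⁻⁸ × 8.57373×10¹² × (99.2)⁴ = 4.71×10¹³ W.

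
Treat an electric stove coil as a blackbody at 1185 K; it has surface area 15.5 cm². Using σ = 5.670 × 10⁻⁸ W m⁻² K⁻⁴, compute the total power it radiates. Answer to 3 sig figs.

P ≈ 173 W

Area A = 15.5 cm² = 1.55×10⁻³ m².
P = σAT⁴ = 5.670×10⁻⁸ × 1.55×10⁻³ × (1185)⁴ = 173 W.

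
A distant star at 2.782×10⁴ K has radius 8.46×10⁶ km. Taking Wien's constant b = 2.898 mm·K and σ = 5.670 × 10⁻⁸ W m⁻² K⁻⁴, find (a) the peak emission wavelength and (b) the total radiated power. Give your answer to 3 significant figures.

λ_max ≈ 104 nm; P ≈ 3.05×10³¹ W

(a) λ_max = b/T = 2.898×10⁻³/2.782×10⁴ = 1.042×10⁻⁷ m = 104 nm.
Surface area A = 4πR² = 4π(8.46×10⁹ m)² = 8.99395×10²⁰ m².
(b) P = σAT⁴ = 5.670×10⁻⁸×8.99395×10²⁰×(2.782×10⁴)⁴ = 3.05×10³¹ W.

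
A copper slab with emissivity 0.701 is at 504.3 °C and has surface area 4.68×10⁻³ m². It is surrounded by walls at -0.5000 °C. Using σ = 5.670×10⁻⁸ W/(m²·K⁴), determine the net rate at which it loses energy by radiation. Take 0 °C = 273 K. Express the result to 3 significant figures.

Net loss ≈ 66.9 W

T = 504.3 °C + 273 = 777.3 K.
Surroundings: T = -0.5000 °C + 273 = 272.5000 K.
Area A = 4.68×10⁻³ m².
Net radiated power P_net = εσA(T⁴ − T₀⁴) = 0.701×5.670×10⁻⁸×4.68×10⁻³×(777.3⁴ − 272.5000⁴).
T⁴ − T₀⁴ = 3.65052×10¹¹ − 5.51399×10⁹ = 3.59538×10¹¹ K⁴, so P_net = 66.9 W.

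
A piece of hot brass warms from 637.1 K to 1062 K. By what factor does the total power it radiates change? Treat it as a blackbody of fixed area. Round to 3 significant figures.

P₂/P₁ ≈ 7.72

P ∝ T⁴, so P₂/P₁ = (T₂/T₁)⁴ = (1062/637.1)⁴ = (1.66693)⁴ = 7.72.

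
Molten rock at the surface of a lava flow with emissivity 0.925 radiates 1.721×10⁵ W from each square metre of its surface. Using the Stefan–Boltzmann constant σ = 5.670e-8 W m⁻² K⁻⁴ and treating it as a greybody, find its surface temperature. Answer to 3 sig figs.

I = εσT⁴, so T = (I/εσ)^(1/4) = (1.721×10⁵/(0.925×5.670×10⁻⁸))^(1/4) = 1.35×10³ K.

T ≈ 1.35×10³ K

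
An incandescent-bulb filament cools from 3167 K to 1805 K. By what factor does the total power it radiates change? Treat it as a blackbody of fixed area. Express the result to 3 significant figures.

P ∝ T⁴, so P₂/P₁ = (T₂/T₁)⁴ = (1805/3167)⁴ = (0.569940)⁴ = 0.106.

P₂/P₁ ≈ 0.106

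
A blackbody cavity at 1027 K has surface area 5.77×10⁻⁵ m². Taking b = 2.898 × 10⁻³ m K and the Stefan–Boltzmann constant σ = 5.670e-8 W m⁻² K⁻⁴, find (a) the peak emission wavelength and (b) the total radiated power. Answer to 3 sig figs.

(a) λ_max = b/T = 2.898×10⁻³/1027 = 2.822×10⁻⁶ m = 2.82 μm.
Area A = 5.77×10⁻⁵ m².
(b) P = σAT⁴ = 5.670×10⁻⁸×5.77×10⁻⁵×(1027)⁴ = 3.64 W.

λ_max ≈ 2.82 μm; P ≈ 3.64 W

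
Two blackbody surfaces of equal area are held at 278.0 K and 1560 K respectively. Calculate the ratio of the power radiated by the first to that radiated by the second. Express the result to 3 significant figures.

P₁/P₂ ≈ 1.01×10⁻³

With equal areas, P₁/P₂ = (T₁/T₂)⁴ = (278.0/1560)⁴ = 1.01×10⁻³.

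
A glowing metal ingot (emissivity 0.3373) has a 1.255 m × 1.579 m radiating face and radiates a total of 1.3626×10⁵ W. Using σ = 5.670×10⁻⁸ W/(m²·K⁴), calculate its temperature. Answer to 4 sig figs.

T ≈ 1377 K

Area A = 1.255 × 1.579 = 1.98164 m².
P = εσAT⁴ ⇒ T = (P/(εσA))^(1/4) = (1.3626×10⁵/(0.3373×5.670×10⁻⁸×1.98164))^(1/4) = 1377 K.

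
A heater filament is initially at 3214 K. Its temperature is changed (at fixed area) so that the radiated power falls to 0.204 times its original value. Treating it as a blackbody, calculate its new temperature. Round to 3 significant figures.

T₂ ≈ 2.16×10³ K

P ∝ T⁴, so T₂/T₁ = (P₂/P₁)^(1/4) = (0.204)^(1/4) = 0.672059.
T₂ = 3214 × 0.672059 = 2.16×10³ K.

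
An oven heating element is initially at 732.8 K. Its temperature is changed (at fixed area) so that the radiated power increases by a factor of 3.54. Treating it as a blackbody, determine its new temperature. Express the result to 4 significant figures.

T₂ ≈ 1005 K

P ∝ T⁴, so T₂/T₁ = (P₂/P₁)^(1/4) = (3.54)^(1/4) = 1.37167.
T₂ = 732.8 × 1.37167 = 1005 K.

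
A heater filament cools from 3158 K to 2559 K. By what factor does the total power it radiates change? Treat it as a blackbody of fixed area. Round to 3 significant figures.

P₂/P₁ ≈ 0.431

P ∝ T⁴, so P₂/P₁ = (T₂/T₁)⁴ = (2559/3158)⁴ = (0.810323)⁴ = 0.431.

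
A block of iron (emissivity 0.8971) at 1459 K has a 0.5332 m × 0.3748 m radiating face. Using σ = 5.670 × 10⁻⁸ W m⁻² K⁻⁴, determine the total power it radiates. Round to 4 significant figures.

Area A = 0.5332 × 0.3748 = 0.199843 m².
P = εσAT⁴ = 0.8971 × 5.670×10⁻⁸ × 0.199843 × (1459)⁴ = 4.606×10⁴ W.

P ≈ 4.606×10⁴ W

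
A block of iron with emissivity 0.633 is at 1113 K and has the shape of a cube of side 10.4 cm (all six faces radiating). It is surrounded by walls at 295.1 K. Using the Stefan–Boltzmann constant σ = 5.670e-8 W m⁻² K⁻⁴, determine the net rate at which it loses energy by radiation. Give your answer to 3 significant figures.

Area A = 6s² = 6×(0.104 m)² = 0.064896 m².
Net radiated power P_net = εσA(T⁴ − T₀⁴) = 0.633×5.670×10⁻⁸×0.064896×(1113⁴ − 295.1⁴).
T⁴ − T₀⁴ = 1.53455×10¹² − 7.58362×10⁹ = 1.52697×10¹² K⁴, so P_net = 3.56×10³ W.

Net loss ≈ 3.56×10³ W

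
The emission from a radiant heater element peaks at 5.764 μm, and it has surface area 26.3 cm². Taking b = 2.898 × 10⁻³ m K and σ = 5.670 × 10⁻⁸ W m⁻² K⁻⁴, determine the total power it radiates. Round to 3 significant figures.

Wien's law: T = b/λ_max = 2.898×10⁻³/5.764×10⁻⁶ = 502.776 K.
Area A = 26.3 cm² = 2.63×10⁻³ m².
Then P = σAT⁴ = 5.670×10⁻⁸×2.63×10⁻³×(502.776)⁴ = 9.53 W.

P ≈ 9.53 W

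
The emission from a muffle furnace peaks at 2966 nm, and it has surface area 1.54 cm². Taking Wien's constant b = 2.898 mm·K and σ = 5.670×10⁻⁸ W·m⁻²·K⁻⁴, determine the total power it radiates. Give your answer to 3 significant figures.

P ≈ 7.96 W

Wien's law: T = b/λ_max = 2.898×10⁻³/2.966×10⁻⁶ = 977.073 K.
Area A = 1.54 cm² = 1.54×10⁻⁴ m².
Then P = σAT⁴ = 5.670×10⁻⁸×1.54×10⁻⁴×(977.073)⁴ = 7.96 W.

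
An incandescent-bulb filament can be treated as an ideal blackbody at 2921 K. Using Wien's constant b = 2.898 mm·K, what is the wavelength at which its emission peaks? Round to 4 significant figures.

Wien's displacement law: λ_max = b/T = (2.898×10⁻³ m·K)/(2921 K) = 9.9213×10⁻⁷ m.
That is 0.9921 μm, in the infrared range.

λ_max ≈ 0.9921 μm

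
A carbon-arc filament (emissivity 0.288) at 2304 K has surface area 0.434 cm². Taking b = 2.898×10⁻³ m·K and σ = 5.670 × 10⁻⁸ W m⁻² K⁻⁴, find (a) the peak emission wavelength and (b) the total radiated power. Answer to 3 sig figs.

λ_max ≈ 1.26 μm; P ≈ 20.0 W

(a) λ_max = b/T = 2.898×10⁻³/2304 = 1.258×10⁻⁶ m = 1.26 μm.
Area A = 0.434 cm² = 4.34×10⁻⁵ m².
(b) P = εσAT⁴ = 0.288×5.670×10⁻⁸×4.34×10⁻⁵×(2304)⁴ = 20.0 W.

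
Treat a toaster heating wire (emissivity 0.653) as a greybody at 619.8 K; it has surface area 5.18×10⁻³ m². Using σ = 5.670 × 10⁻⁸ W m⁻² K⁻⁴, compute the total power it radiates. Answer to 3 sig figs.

Area A = 5.18×10⁻³ m².
P = εσAT⁴ = 0.653 × 5.670×10⁻⁸ × 5.18×10⁻³ × (619.8)⁴ = 28.3 W.

P ≈ 28.3 W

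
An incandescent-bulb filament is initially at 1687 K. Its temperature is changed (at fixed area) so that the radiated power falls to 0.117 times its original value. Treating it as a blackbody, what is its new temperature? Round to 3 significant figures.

P ∝ T⁴, so T₂/T₁ = (P₂/P₁)^(1/4) = (0.117)^(1/4) = 0.584853.
T₂ = 1687 × 0.584853 = 987 K.

T₂ ≈ 987 K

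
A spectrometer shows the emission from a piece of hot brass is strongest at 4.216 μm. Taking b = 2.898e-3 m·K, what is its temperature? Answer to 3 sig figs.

Wien's law gives T = b/λ_max = (2.898×10⁻³ m·K)/(4.216×10⁻⁶ m) = 687 K.

T ≈ 687 K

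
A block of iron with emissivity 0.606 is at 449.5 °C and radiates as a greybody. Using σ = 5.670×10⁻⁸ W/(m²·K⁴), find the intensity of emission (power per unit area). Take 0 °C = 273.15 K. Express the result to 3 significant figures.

T = 449.5 °C + 273.15 = 722.65 K.
Stefan–Boltzmann: I = εσT⁴ = 0.606 × 5.670×10⁻⁸ × (722.65)⁴ = 9.37×10³ W/m².

I ≈ 9.37×10³ W/m²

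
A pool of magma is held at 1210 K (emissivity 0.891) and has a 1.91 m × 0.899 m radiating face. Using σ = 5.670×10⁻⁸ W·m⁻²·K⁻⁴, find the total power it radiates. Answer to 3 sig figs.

P ≈ 1.86×10⁵ W

Area A = 1.91 × 0.899 = 1.71709 m².
P = εσAT⁴ = 0.891 × 5.670×10⁻⁸ × 1.71709 × (1210)⁴ = 1.86×10⁵ W.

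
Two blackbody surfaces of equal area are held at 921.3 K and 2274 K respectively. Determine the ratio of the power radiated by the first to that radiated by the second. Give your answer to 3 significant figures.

P₁/P₂ ≈ 0.0269

With equal areas, P₁/P₂ = (T₁/T₂)⁴ = (921.3/2274)⁴ = 0.0269.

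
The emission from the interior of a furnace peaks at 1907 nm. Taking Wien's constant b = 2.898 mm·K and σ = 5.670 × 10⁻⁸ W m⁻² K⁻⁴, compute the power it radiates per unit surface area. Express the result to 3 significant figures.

Wien's law: T = b/λ_max = 2.898×10⁻³/1.907×10⁻⁶ = 1519.66 K.
Then I = σT⁴ = 5.670×10⁻⁸×(1519.66)⁴ = 3.02×10⁵ W/m².

I ≈ 3.02×10⁵ W/m²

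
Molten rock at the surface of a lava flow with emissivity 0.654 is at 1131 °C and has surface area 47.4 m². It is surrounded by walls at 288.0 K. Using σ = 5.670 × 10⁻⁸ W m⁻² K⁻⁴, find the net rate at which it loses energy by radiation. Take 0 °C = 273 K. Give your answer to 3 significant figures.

Net loss ≈ 6.82×10⁶ W

T = 1131 °C + 273 = 1404 K.
Area A = 47.4 m².
Net radiated power P_net = εσA(T⁴ − T₀⁴) = 0.654×5.670×10⁻⁸×47.4×(1404⁴ − 288.0⁴).
T⁴ − T₀⁴ = 3.88569×10¹² − 6.87971×10⁹ = 3.87881×10¹² K⁴, so P_net = 6.82×10⁶ W.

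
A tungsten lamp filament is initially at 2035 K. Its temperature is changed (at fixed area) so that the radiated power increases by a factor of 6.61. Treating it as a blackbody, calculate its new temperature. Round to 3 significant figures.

T₂ ≈ 3.26×10³ K

P ∝ T⁴, so T₂/T₁ = (P₂/P₁)^(1/4) = (6.61)^(1/4) = 1.60343.
T₂ = 2035 × 1.60343 = 3.26×10³ K.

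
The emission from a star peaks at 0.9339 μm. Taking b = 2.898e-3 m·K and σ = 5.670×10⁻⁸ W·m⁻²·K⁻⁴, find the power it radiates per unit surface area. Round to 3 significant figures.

Wien's law: T = b/λ_max = 2.898×10⁻³/9.339×10⁻⁷ = 3103.12 K.
Then I = σT⁴ = 5.670×10⁻⁸×(3103.12)⁴ = 5.26×10⁶ W/m².

I ≈ 5.26×10⁶ W/m²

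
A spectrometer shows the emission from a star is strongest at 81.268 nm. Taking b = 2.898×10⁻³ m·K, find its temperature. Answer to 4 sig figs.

Wien's law gives T = b/λ_max = (2.898×10⁻³ m·K)/(8.1268×10⁻⁸ m) = 3.566×10⁴ K.

T ≈ 3.566×10⁴ K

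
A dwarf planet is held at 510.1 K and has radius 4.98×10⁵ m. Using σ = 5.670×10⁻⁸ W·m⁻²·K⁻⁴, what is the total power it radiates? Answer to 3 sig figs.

Surface area A = 4πR² = 4π(4.98×10⁵ m)² = 3.11651×10¹² m².
P = σAT⁴ = 5.670×10⁻⁸ × 3.11651×10¹² × (510.1)⁴ = 1.20×10¹⁶ W.

P ≈ 1.20×10¹⁶ W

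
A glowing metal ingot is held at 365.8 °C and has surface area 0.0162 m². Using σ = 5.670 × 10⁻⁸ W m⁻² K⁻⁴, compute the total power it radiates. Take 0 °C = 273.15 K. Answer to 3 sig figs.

T = 365.8 °C + 273.15 = 638.95 K.
Area A = 0.0162 m².
P = σAT⁴ = 5.670×10⁻⁸ × 0.0162 × (638.95)⁴ = 153 W.

P ≈ 153 W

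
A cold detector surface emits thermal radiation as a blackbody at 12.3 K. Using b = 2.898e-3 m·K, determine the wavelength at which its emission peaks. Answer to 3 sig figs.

Wien's displacement law: λ_max = b/T = (2.898×10⁻³ m·K)/(12.3 K) = 2.356×10⁻⁴ m.
That is 236 μm, in the infrared range.

λ_max ≈ 236 μm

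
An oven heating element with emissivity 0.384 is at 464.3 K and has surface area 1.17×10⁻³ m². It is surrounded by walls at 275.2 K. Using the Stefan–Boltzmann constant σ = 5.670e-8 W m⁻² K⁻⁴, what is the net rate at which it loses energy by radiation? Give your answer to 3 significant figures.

Net loss ≈ 1.04 W

Area A = 1.17×10⁻³ m².
Net radiated power P_net = εσA(T⁴ − T₀⁴) = 0.384×5.670×10⁻⁸×1.17×10⁻³×(464.3⁴ − 275.2⁴).
T⁴ − T₀⁴ = 4.64724×10¹⁰ − 5.73580×10⁹ = 4.07366×10¹⁰ K⁴, so P_net = 1.04 W.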